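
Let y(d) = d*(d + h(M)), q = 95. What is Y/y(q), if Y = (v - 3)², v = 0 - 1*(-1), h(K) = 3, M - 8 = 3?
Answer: 2/4655 ≈ 0.00042965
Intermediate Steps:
M = 11 (M = 8 + 3 = 11)
y(d) = d*(3 + d) (y(d) = d*(d + 3) = d*(3 + d))
v = 1 (v = 0 + 1 = 1)
Y = 4 (Y = (1 - 3)² = (-2)² = 4)
Y/y(q) = 4/(95*(3 + 95)) = 4/(95*98) = 4/9310 = (1/9310)*4 = 2/4655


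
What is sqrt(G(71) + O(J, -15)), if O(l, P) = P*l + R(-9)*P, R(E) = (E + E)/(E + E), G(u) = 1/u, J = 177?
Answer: I*sqrt(13459399)/71 ≈ 51.672*I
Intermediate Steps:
R(E) = 1 (R(E) = (2*E)/((2*E)) = (2*E)*(1/(2*E)) = 1)
O(l, P) = P + P*l (O(l, P) = P*l + 1*P = P*l + P = P + P*l)
sqrt(G(71) + O(J, -15)) = sqrt(1/71 - 15*(1 + 177)) = sqrt(1/71 - 15*178) = sqrt(1/71 - 2670) = sqrt(-189569/71) = I*sqrt(13459399)/71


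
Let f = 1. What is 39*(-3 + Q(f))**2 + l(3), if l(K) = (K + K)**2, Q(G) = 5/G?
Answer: 192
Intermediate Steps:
l(K) = 4*K**2 (l(K) = (2*K)**2 = 4*K**2)
39*(-3 + Q(f))**2 + l(3) = 39*(-3 + 5/1)**2 + 4*3**2 = 39*(-3 + 5*1)**2 + 4*9 = 39*(-3 + 5)**2 + 36 = 39*2**2 + 36 = 39*4 + 36 = 156 + 36 = 192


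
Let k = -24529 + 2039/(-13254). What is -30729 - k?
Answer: -82172761/13254 ≈ -6199.8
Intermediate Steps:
k = -325109405/13254 (k = -24529 + 2039*(-1/13254) = -24529 - 2039/13254 = -325109405/13254 ≈ -24529.)
-30729 - k = -30729 - 1*(-325109405/13254) = -30729 + 325109405/13254 = -82172761/13254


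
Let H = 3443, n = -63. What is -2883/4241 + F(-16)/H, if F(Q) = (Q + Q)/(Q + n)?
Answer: -784031639/1153539277 ≈ -0.67968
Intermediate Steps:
F(Q) = 2*Q/(-63 + Q) (F(Q) = (Q + Q)/(Q - 63) = (2*Q)/(-63 + Q) = 2*Q/(-63 + Q))
-2883/4241 + F(-16)/H = -2883/4241 + (2*(-16)/(-63 - 16))/3443 = -2883*1/4241 + (2*(-16)/(-79))*(1/3443) = -2883/4241 + (2*(-16)*(-1/79))*(1/3443) = -2883/4241 + (32/79)*(1/3443) = -2883/4241 + 32/271997 = -784031639/1153539277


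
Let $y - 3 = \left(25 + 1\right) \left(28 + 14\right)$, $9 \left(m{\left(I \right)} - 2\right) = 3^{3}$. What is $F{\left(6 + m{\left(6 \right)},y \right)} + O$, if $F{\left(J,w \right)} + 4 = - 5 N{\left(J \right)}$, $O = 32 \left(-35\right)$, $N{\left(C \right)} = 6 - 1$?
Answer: $-1149$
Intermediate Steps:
$N{\left(C \right)} = 5$ ($N{\left(C \right)} = 6 - 1 = 5$)
$m{\left(I \right)} = 5$ ($m{\left(I \right)} = 2 + \frac{3^{3}}{9} = 2 + \frac{1}{9} \cdot 27 = 2 + 3 = 5$)
$O = -1120$
$y = 1095$ ($y = 3 + \left(25 + 1\right) \left(28 + 14\right) = 3 + 26 \cdot 42 = 3 + 1092 = 1095$)
$F{\left(J,w \right)} = -29$ ($F{\left(J,w \right)} = -4 - 25 = -29$)
$F{\left(6 + m{\left(6 \right)},y \right)} + O = -29 - 1120 = -1149$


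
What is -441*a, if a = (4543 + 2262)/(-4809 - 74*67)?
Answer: 3001005/9767 ≈ 307.26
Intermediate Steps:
a = -6805/9767 (a = 6805/(-4809 - 4958) = 6805/(-9767) = 6805*(-1/9767) = -6805/9767 ≈ -0.69673)
-441*a = -441*(-6805/9767) = 3001005/9767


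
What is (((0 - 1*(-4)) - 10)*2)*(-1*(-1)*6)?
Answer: -72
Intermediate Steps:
(((0 - 1*(-4)) - 10)*2)*(-1*(-1)*6) = (((0 + 4) - 10)*2)*(1*6) = ((4 - 10)*2)*6 = -6*2*6 = -12*6 = -72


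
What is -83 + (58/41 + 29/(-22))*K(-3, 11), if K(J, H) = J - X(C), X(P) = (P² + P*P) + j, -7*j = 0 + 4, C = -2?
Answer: -530413/6314 ≈ -84.006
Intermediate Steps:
j = -4/7 (j = -(0 + 4)/7 = -⅐*4 = -4/7 ≈ -0.57143)
X(P) = -4/7 + 2*P² (X(P) = (P² + P*P) - 4/7 = (P² + P²) - 4/7 = 2*P² - 4/7 = -4/7 + 2*P²)
K(J, H) = -52/7 + J (K(J, H) = J - (-4/7 + 2*(-2)²) = J - (-4/7 + 2*4) = J - (-4/7 + 8) = J - 1*52/7 = J - 52/7 = -52/7 + J)
-83 + (58/41 + 29/(-22))*K(-3, 11) = -83 + (58/41 + 29/(-22))*(-52/7 - 3) = -83 + (58*(1/41) + 29*(-1/22))*(-73/7) = -83 + (58/41 - 29/22)*(-73/7) = -83 + (87/902)*(-73/7) = -83 - 6351/6314 = -530413/6314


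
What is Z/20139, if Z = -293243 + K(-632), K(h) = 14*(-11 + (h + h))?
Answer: -311093/20139 ≈ -15.447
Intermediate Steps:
K(h) = -154 + 28*h (K(h) = 14*(-11 + 2*h) = -154 + 28*h)
Z = -311093 (Z = -293243 + (-154 + 28*(-632)) = -293243 + (-154 - 17696) = -293243 - 17850 = -311093)
Z/20139 = -311093/20139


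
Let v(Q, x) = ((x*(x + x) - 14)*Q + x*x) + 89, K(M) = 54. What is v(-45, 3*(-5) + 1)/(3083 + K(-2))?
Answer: -16725/3137 ≈ -5.3315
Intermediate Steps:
v(Q, x) = 89 + x² + Q*(-14 + 2*x²) (v(Q, x) = ((x*(2*x) - 14)*Q + x²) + 89 = ((2*x² - 14)*Q + x²) + 89 = ((-14 + 2*x²)*Q + x²) + 89 = (Q*(-14 + 2*x²) + x²) + 89 = (x² + Q*(-14 + 2*x²)) + 89 = 89 + x² + Q*(-14 + 2*x²))
v(-45, 3*(-5) + 1)/(3083 + K(-2)) = (89 + (3*(-5) + 1)² - 14*(-45) + 2*(-45)*(3*(-5) + 1)²)/(3083 + 54) = (89 + (-15 + 1)² + 630 + 2*(-45)*(-15 + 1)²)/3137 = (89 + (-14)² + 630 + 2*(-45)*(-14)²)*(1/3137) = (89 + 196 + 630 + 2*(-45)*196)*(1/3137) = (89 + 196 + 630 - 17640)*(1/3137) = -16725*1/3137 = -16725/3137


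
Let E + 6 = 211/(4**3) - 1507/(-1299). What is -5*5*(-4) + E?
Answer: 8185321/83136 ≈ 98.457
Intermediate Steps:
E = -128279/83136 (E = -6 + (211/(4**3) - 1507/(-1299)) = -6 + (211/64 - 1507*(-1/1299)) = -6 + (211*(1/64) + 1507/1299) = -6 + (211/64 + 1507/1299) = -6 + 370537/83136 = -128279/83136 ≈ -1.5430)
-5*5*(-4) + E = -5*5*(-4) - 128279/83136 = -25*(-4) - 128279/83136 = 100 - 128279/83136 = 8185321/83136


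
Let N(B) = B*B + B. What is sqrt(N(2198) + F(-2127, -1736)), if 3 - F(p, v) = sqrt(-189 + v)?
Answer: sqrt(4833405 - 5*I*sqrt(77)) ≈ 2198.5 - 0.01*I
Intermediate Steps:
N(B) = B + B**2 (N(B) = B**2 + B = B + B**2)
F(p, v) = 3 - sqrt(-189 + v)
sqrt(N(2198) + F(-2127, -1736)) = sqrt(2198*(1 + 2198) + (3 - sqrt(-189 - 1736))) = sqrt(2198*2199 + (3 - sqrt(-1925))) = sqrt(4833402 + (3 - 5*I*sqrt(77))) = sqrt(4833405 - 5*I*sqrt(77))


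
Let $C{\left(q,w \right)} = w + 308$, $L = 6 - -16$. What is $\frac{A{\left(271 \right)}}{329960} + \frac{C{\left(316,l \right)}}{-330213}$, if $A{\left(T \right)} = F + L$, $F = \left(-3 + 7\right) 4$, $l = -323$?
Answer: $\frac{2916249}{18159513580} \approx 0.00016059$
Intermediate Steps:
$L = 22$ ($L = 6 + 16 = 22$)
$C{\left(q,w \right)} = 308 + w$
$F = 16$ ($F = 4 \cdot 4 = 16$)
$A{\left(T \right)} = 38$ ($A{\left(T \right)} = 16 + 22 = 38$)
$\frac{A{\left(271 \right)}}{329960} + \frac{C{\left(316,l \right)}}{-330213} = \frac{38}{329960} + \frac{308 - 323}{-330213} = 38 \cdot \frac{1}{329960} - - \frac{5}{110071} = \frac{19}{164980} + \frac{5}{110071} = \frac{2916249}{18159513580}$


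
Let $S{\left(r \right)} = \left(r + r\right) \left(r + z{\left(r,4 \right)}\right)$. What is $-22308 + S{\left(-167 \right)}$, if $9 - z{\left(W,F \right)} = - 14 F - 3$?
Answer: $10758$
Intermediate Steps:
$z{\left(W,F \right)} = 12 + 14 F$ ($z{\left(W,F \right)} = 9 - \left(- 14 F - 3\right) = 9 - \left(-3 - 14 F\right) = 9 + \left(3 + 14 F\right) = 12 + 14 F$)
$S{\left(r \right)} = 2 r \left(68 + r\right)$ ($S{\left(r \right)} = \left(r + r\right) \left(r + \left(12 + 14 \cdot 4\right)\right) = 2 r \left(r + \left(12 + 56\right)\right) = 2 r \left(r + 68\right) = 2 r \left(68 + r\right)$)
$-22308 + S{\left(-167 \right)} = -22308 + 2 \left(-167\right) \left(68 - 167\right) = -22308 + 2 \left(-167\right) \left(-99\right) = -22308 + 33066 = 10758$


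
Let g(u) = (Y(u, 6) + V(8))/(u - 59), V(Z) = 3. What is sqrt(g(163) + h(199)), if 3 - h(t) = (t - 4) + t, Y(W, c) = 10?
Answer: I*sqrt(6254)/4 ≈ 19.771*I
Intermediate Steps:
h(t) = 7 - 2*t (h(t) = 3 - ((t - 4) + t) = 3 - ((-4 + t) + t) = 3 - (-4 + 2*t) = 3 + (4 - 2*t) = 7 - 2*t)
g(u) = 13/(-59 + u) (g(u) = (10 + 3)/(u - 59) = 13/(-59 + u))
sqrt(g(163) + h(199)) = sqrt(13/(-59 + 163) + (7 - 2*199)) = sqrt(13/104 + (7 - 398)) = sqrt(13*(1/104) - 391) = sqrt(1/8 - 391) = sqrt(-3127/8) = I*sqrt(6254)/4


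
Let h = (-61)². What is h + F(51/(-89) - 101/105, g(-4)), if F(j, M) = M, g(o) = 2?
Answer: 3723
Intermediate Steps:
h = 3721
h + F(51/(-89) - 101/105, g(-4)) = 3721 + 2 = 3723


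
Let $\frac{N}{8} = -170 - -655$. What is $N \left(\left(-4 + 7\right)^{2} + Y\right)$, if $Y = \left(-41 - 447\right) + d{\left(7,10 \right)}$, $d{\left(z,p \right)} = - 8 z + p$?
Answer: $-2037000$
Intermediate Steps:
$N = 3880$ ($N = 8 \left(-170 - -655\right) = 8 \left(-170 + 655\right) = 8 \cdot 485 = 3880$)
$d{\left(z,p \right)} = p - 8 z$
$Y = -534$ ($Y = \left(-41 - 447\right) + \left(10 - 56\right) = -488 + \left(10 - 56\right) = -488 - 46 = -534$)
$N \left(\left(-4 + 7\right)^{2} + Y\right) = 3880 \left(\left(-4 + 7\right)^{2} - 534\right) = 3880 \left(3^{2} - 534\right) = 3880 \left(9 - 534\right) = 3880 \left(-525\right) = -2037000$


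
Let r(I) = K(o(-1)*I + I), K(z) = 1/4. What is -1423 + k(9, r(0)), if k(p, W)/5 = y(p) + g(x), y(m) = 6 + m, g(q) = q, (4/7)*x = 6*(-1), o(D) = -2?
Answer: -2801/2 ≈ -1400.5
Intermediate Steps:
x = -21/2 (x = 7*(6*(-1))/4 = (7/4)*(-6) = -21/2 ≈ -10.500)
K(z) = 1/4
r(I) = 1/4
k(p, W) = -45/2 + 5*p (k(p, W) = 5*((6 + p) - 21/2) = 5*(-9/2 + p) = -45/2 + 5*p)
-1423 + k(9, r(0)) = -1423 + (-45/2 + 5*9) = -1423 + (-45/2 + 45) = -1423 + 45/2 = -2801/2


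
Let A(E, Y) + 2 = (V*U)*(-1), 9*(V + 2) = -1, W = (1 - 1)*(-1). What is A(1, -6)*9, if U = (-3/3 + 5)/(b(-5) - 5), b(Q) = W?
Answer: -166/5 ≈ -33.200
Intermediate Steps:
W = 0 (W = 0*(-1) = 0)
b(Q) = 0
V = -19/9 (V = -2 + (⅑)*(-1) = -2 - ⅑ = -19/9 ≈ -2.1111)
U = -⅘ (U = (-3/3 + 5)/(0 - 5) = (-3*⅓ + 5)/(-5) = (-1 + 5)*(-⅕) = 4*(-⅕) = -⅘ ≈ -0.80000)
A(E, Y) = -166/45 (A(E, Y) = -2 - 19/9*(-⅘)*(-1) = -2 + (76/45)*(-1) = -2 - 76/45 = -166/45)
A(1, -6)*9 = -166/45*9 = -166/5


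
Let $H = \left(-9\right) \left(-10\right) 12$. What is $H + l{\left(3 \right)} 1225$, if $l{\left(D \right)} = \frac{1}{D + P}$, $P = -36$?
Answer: $\frac{34415}{33} \approx 1042.9$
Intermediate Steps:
$l{\left(D \right)} = \frac{1}{-36 + D}$ ($l{\left(D \right)} = \frac{1}{D - 36} = \frac{1}{-36 + D}$)
$H = 1080$ ($H = 90 \cdot 12 = 1080$)
$H + l{\left(3 \right)} 1225 = 1080 + \frac{1}{-36 + 3} \cdot 1225 = 1080 + \frac{1}{-33} \cdot 1225 = 1080 - \frac{1225}{33} = \frac{34415}{33}$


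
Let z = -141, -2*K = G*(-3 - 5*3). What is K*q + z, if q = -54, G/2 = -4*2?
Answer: 7635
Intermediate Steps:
G = -16 (G = 2*(-4*2) = 2*(-8) = -16)
K = -144 (K = -(-8)*(-3 - 5*3) = -(-8)*(-3 - 15) = -(-8)*(-18) = -1/2*288 = -144)
K*q + z = -144*(-54) - 141 = 7776 - 141 = 7635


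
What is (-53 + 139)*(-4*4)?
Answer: -1376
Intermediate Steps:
(-53 + 139)*(-4*4) = 86*(-16) = -1376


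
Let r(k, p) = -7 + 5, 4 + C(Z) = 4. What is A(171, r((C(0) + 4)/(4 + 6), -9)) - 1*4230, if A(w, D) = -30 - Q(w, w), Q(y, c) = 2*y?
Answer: -4602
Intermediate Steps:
C(Z) = 0 (C(Z) = -4 + 4 = 0)
r(k, p) = -2
A(w, D) = -30 - 2*w
A(171, r((C(0) + 4)/(4 + 6), -9)) - 1*4230 = (-30 - 2*171) - 1*4230 = (-30 - 342) - 4230 = -372 - 4230 = -4602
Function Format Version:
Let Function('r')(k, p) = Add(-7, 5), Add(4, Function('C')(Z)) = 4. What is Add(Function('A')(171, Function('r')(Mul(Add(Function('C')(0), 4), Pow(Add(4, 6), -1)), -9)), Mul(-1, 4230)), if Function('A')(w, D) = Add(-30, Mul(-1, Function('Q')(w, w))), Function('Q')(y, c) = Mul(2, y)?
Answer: -4602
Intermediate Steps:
Function('C')(Z) = 0 (Function('C')(Z) = Add(-4, 4) = 0)
Function('r')(k, p) = -2
Function('A')(w, D) = Add(-30, Mul(-2, w)) (Function('A')(w, D) = Add(-30, Mul(-1, Mul(2, w))) = Add(-30, Mul(-2, w)))
Add(Function('A')(171, Function('r')(Mul(Add(Function('C')(0), 4), Pow(Add(4, 6), -1)), -9)), Mul(-1, 4230)) = Add(Add(-30, Mul(-2, 171)), Mul(-1, 4230)) = Add(Add(-30, -342), -4230) = Add(-372, -4230) = -4602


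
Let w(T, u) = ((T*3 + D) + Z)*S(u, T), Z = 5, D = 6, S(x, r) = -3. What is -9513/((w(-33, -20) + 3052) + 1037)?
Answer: -3171/1451 ≈ -2.1854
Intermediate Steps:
w(T, u) = -33 - 9*T (w(T, u) = ((T*3 + 6) + 5)*(-3) = ((3*T + 6) + 5)*(-3) = ((6 + 3*T) + 5)*(-3) = (11 + 3*T)*(-3) = -33 - 9*T)
-9513/((w(-33, -20) + 3052) + 1037) = -9513/(((-33 - 9*(-33)) + 3052) + 1037) = -9513/(((-33 + 297) + 3052) + 1037) = -9513/((264 + 3052) + 1037) = -9513/(3316 + 1037) = -9513/4353 = -9513*1/4353 = -3171/1451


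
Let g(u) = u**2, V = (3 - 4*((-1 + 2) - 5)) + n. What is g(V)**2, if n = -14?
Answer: 625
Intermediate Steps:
V = 5 (V = (3 - 4*((-1 + 2) - 5)) - 14 = (3 - 4*(1 - 5)) - 14 = (3 - 4*(-4)) - 14 = (3 + 16) - 14 = 19 - 14 = 5)
g(V)**2 = (5**2)**2 = 25**2 = 625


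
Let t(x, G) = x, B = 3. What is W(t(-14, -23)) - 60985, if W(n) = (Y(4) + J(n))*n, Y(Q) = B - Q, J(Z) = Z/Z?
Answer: -60985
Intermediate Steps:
J(Z) = 1
Y(Q) = 3 - Q
W(n) = 0 (W(n) = ((3 - 1*4) + 1)*n = ((3 - 4) + 1)*n = (-1 + 1)*n = 0*n = 0)
W(t(-14, -23)) - 60985 = 0 - 60985 = -60985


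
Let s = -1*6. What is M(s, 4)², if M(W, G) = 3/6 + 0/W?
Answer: ¼ ≈ 0.25000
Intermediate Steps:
s = -6
M(W, G) = ½ (M(W, G) = 3*(⅙) + 0 = ½ + 0 = ½)
M(s, 4)² = (½)² = ¼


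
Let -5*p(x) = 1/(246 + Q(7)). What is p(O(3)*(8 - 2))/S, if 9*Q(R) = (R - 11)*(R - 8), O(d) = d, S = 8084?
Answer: -9/89651560 ≈ -1.0039e-7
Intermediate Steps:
Q(R) = (-11 + R)*(-8 + R)/9 (Q(R) = ((R - 11)*(R - 8))/9 = ((-11 + R)*(-8 + R))/9 = (-11 + R)*(-8 + R)/9)
p(x) = -9/11090 (p(x) = -1/(5*(246 + (88/9 - 19/9*7 + (⅑)*7²))) = -1/(5*(246 + (88/9 - 133/9 + (⅑)*49))) = -1/(5*(246 + (88/9 - 133/9 + 49/9))) = -1/(5*(246 + 4/9)) = -1/(5*2218/9) = -⅕*9/2218 = -9/11090)
p(O(3)*(8 - 2))/S = -9/11090/8084 = -9/11090*1/8084 = -9/89651560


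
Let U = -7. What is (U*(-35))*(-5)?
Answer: -1225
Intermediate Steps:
(U*(-35))*(-5) = -7*(-35)*(-5) = 245*(-5) = -1225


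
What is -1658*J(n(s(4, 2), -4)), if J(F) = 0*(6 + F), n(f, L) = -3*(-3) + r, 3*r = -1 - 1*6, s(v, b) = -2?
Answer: 0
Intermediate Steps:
r = -7/3 (r = (-1 - 1*6)/3 = (-1 - 6)/3 = (⅓)*(-7) = -7/3 ≈ -2.3333)
n(f, L) = 20/3 (n(f, L) = -3*(-3) - 7/3 = 9 - 7/3 = 20/3)
J(F) = 0
-1658*J(n(s(4, 2), -4)) = -1658*0 = 0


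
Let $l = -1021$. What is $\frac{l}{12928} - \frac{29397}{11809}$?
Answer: $- \frac{392101405}{152666752} \approx -2.5683$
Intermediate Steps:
$\frac{l}{12928} - \frac{29397}{11809} = - \frac{1021}{12928} - \frac{29397}{11809} = - \frac{392101405}{152666752}$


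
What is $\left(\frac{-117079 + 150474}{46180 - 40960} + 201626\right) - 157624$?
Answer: $\frac{45944767}{1044} \approx 44008.0$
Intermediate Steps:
$\left(\frac{-117079 + 150474}{46180 - 40960} + 201626\right) - 157624 = \left(\frac{33395}{5220} + 201626\right) - 157624 = \left(33395 \cdot \frac{1}{5220} + 201626\right) - 157624 = \left(\frac{6679}{1044} + 201626\right) - 157624 = \frac{210504223}{1044} - 157624 = \frac{45944767}{1044}$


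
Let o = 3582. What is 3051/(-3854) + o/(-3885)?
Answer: -8552721/4990930 ≈ -1.7137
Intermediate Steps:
3051/(-3854) + o/(-3885) = 3051/(-3854) + 3582/(-3885) = 3051*(-1/3854) + 3582*(-1/3885) = -3051/3854 - 1194/1295 = -8552721/4990930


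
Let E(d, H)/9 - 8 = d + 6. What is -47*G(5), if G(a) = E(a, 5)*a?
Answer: -40185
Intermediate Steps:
E(d, H) = 126 + 9*d (E(d, H) = 72 + 9*(d + 6) = 72 + 9*(6 + d) = 72 + (54 + 9*d) = 126 + 9*d)
G(a) = a*(126 + 9*a) (G(a) = (126 + 9*a)*a = a*(126 + 9*a))
-47*G(5) = -423*5*(14 + 5) = -423*5*19 = -47*855 = -40185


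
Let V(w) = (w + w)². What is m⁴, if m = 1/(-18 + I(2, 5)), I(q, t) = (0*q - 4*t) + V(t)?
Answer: 1/14776336 ≈ 6.7676e-8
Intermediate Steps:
V(w) = 4*w² (V(w) = (2*w)² = 4*w²)
I(q, t) = -4*t + 4*t² (I(q, t) = (0*q - 4*t) + 4*t² = (0 - 4*t) + 4*t² = -4*t + 4*t²)
m = 1/62 (m = 1/(-18 + 4*5*(-1 + 5)) = 1/(-18 + 4*5*4) = 1/(-18 + 80) = 1/62 ≈ 0.016129)
m⁴ = (1/62)⁴ = 1/14776336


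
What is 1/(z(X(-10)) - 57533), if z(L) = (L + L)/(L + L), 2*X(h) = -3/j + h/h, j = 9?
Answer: -1/57532 ≈ -1.7382e-5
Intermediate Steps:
X(h) = 1/3 (X(h) = (-3/9 + h/h)/2 = (-3*1/9 + 1)/2 = (-1/3 + 1)/2 = (1/2)*(2/3) = 1/3)
z(L) = 1 (z(L) = (2*L)/((2*L)) = (2*L)*(1/(2*L)) = 1)
1/(z(X(-10)) - 57533) = 1/(1 - 57533) = 1/(-57532) = -1/57532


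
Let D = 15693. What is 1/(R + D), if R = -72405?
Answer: -1/56712 ≈ -1.7633e-5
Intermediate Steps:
1/(R + D) = 1/(-72405 + 15693) = 1/(-56712) = -1/56712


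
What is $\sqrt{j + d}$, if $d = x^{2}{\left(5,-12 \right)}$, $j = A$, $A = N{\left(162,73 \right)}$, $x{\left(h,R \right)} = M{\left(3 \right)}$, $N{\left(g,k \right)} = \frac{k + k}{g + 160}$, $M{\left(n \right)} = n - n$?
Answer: $\frac{\sqrt{11753}}{161} \approx 0.67336$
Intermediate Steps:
$M{\left(n \right)} = 0$
$N{\left(g,k \right)} = \frac{2 k}{160 + g}$
$x{\left(h,R \right)} = 0$
$A = \frac{73}{161}$ ($A = 2 \cdot 73 \frac{1}{160 + 162} = 2 \cdot 73 \cdot \frac{1}{322} = \frac{73}{161} \approx 0.45342$)
$j = \frac{73}{161} \approx 0.45342$
$d = 0$ ($d = 0^{2} = 0$)
$\sqrt{j + d} = \sqrt{\frac{73}{161} + 0} = \sqrt{\frac{73}{161}} = \frac{\sqrt{11753}}{161}$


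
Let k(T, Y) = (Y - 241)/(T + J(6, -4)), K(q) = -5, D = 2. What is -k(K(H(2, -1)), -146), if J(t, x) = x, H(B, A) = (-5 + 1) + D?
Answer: -43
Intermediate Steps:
H(B, A) = -2 (H(B, A) = (-5 + 1) + 2 = -4 + 2 = -2)
k(T, Y) = (-241 + Y)/(-4 + T) (k(T, Y) = (Y - 241)/(T - 4) = (-241 + Y)/(-4 + T))
-k(K(H(2, -1)), -146) = -(-241 - 146)/(-4 - 5) = -(-387)/(-9) = -(-1)*(-387)/9 = -1*43 = -43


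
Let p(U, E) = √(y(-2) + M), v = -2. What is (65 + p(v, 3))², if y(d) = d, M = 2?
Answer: 4225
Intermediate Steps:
p(U, E) = 0 (p(U, E) = √(-2 + 2) = √0 = 0)
(65 + p(v, 3))² = (65 + 0)² = 65² = 4225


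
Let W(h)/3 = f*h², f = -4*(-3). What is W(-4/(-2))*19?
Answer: 2736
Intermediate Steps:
f = 12
W(h) = 36*h² (W(h) = 3*(12*h²) = 36*h²)
W(-4/(-2))*19 = (36*(-4/(-2))²)*19 = (36*(-4*(-½))²)*19 = (36*2²)*19 = (36*4)*19 = 144*19 = 2736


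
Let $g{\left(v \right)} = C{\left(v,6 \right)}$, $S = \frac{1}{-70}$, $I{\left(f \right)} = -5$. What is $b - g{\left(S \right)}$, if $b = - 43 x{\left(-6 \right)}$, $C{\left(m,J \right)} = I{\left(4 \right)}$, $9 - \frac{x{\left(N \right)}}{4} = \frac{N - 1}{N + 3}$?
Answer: $- \frac{3425}{3} \approx -1141.7$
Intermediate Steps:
$x{\left(N \right)} = 36 - \frac{4 \left(-1 + N\right)}{3 + N}$ ($x{\left(N \right)} = 36 - 4 \frac{N - 1}{N + 3} = 36 - 4 \frac{-1 + N}{3 + N} = 36 - \frac{4 \left(-1 + N\right)}{3 + N}$)
$C{\left(m,J \right)} = -5$
$S = - \frac{1}{70} \approx -0.014286$
$g{\left(v \right)} = -5$
$b = - \frac{3440}{3}$ ($b = - 43 \frac{16 \left(7 + 2 \left(-6\right)\right)}{3 - 6} = - 43 \frac{16 \left(7 - 12\right)}{-3} = - 43 \cdot 16 \left(- \frac{1}{3}\right) \left(-5\right) = \left(-43\right) \frac{80}{3} = - \frac{3440}{3} \approx -1146.7$)
$b - g{\left(S \right)} = - \frac{3440}{3} - -5 = - \frac{3440}{3} + 5 = - \frac{3425}{3}$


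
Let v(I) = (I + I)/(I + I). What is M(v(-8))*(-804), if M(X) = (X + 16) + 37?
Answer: -43416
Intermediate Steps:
v(I) = 1 (v(I) = (2*I)/((2*I)) = (2*I)*(1/(2*I)) = 1)
M(X) = 53 + X (M(X) = (16 + X) + 37 = 53 + X)
M(v(-8))*(-804) = (53 + 1)*(-804) = 54*(-804) = -43416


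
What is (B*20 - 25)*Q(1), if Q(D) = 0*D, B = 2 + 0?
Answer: 0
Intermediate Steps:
B = 2
Q(D) = 0
(B*20 - 25)*Q(1) = (2*20 - 25)*0 = (40 - 25)*0 = 15*0 = 0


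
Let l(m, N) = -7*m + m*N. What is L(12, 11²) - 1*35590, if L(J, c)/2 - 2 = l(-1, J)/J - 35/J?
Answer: -106778/3 ≈ -35593.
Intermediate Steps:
l(m, N) = -7*m + N*m
L(J, c) = 4 - 70/J + 2*(7 - J)/J (L(J, c) = 4 + 2*((-(-7 + J))/J - 35/J) = 4 + 2*((7 - J)/J - 35/J) = 4 + 2*(-35/J + (7 - J)/J) = 4 + (-70/J + 2*(7 - J)/J) = 4 - 70/J + 2*(7 - J)/J)
L(12, 11²) - 1*35590 = (2 - 56/12) - 1*35590 = (2 - 56*1/12) - 35590 = (2 - 14/3) - 35590 = -8/3 - 35590 = -106778/3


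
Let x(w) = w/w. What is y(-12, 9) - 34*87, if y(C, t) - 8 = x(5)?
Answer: -2949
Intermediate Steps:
x(w) = 1
y(C, t) = 9 (y(C, t) = 8 + 1 = 9)
y(-12, 9) - 34*87 = 9 - 34*87 = 9 - 2958 = -2949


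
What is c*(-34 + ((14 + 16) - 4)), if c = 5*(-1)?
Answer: 40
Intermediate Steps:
c = -5
c*(-34 + ((14 + 16) - 4)) = -5*(-34 + ((14 + 16) - 4)) = -5*(-34 + (30 - 4)) = -5*(-34 + 26) = -5*(-8) = 40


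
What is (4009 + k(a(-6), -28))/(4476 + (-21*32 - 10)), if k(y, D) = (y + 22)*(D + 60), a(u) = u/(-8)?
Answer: 4737/3794 ≈ 1.2486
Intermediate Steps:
a(u) = -u/8 (a(u) = u*(-1/8) = -u/8)
k(y, D) = (22 + y)*(60 + D)
(4009 + k(a(-6), -28))/(4476 + (-21*32 - 10)) = (4009 + (1320 + 22*(-28) + 60*(-1/8*(-6)) - (-7)*(-6)/2))/(4476 + (-21*32 - 10)) = (4009 + (1320 - 616 + 60*(3/4) - 28*3/4))/(4476 + (-672 - 10)) = (4009 + (1320 - 616 + 45 - 21))/(4476 - 682) = (4009 + 728)/3794 = 4737*(1/3794) = 4737/3794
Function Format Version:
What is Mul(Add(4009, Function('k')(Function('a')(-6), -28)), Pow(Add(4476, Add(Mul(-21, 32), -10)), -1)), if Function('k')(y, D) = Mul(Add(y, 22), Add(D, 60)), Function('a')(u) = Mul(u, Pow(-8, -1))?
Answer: Rational(4737, 3794) ≈ 1.2486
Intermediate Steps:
Function('a')(u) = Mul(Rational(-1, 8), u) (Function('a')(u) = Mul(u, Rational(-1, 8)) = Mul(Rational(-1, 8), u))
Function('k')(y, D) = Mul(Add(22, y), Add(60, D))
Mul(Add(4009, Function('k')(Function('a')(-6), -28)), Pow(Add(4476, Add(Mul(-21, 32), -10)), -1)) = Mul(Add(4009, Add(1320, Mul(22, -28), Mul(60, Mul(Rational(-1, 8), -6)), Mul(-28, Mul(Rational(-1, 8), -6)))), Pow(Add(4476, Add(Mul(-21, 32), -10)), -1)) = Mul(Add(4009, Add(1320, -616, Mul(60, Rational(3, 4)), Mul(-28, Rational(3, 4)))), Pow(Add(4476, Add(-672, -10)), -1)) = Mul(Add(4009, Add(1320, -616, 45, -21)), Pow(Add(4476, -682), -1)) = Mul(Add(4009, 728), Pow(3794, -1)) = Mul(4737, Rational(1, 3794)) = Rational(4737, 3794)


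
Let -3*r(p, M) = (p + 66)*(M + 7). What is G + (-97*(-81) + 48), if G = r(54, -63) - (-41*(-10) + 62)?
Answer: 9673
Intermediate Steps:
r(p, M) = -(7 + M)*(66 + p)/3 (r(p, M) = -(p + 66)*(M + 7)/3 = -(66 + p)*(7 + M)/3 = -(7 + M)*(66 + p)/3)
G = 1768 (G = (-154 - 22*(-63) - 7/3*54 - ⅓*(-63)*54) - (-41*(-10) + 62) = (-154 + 1386 - 126 + 1134) - (410 + 62) = 2240 - 1*472 = 2240 - 472 = 1768)
G + (-97*(-81) + 48) = 1768 + (-97*(-81) + 48) = 1768 + (7857 + 48) = 1768 + 7905 = 9673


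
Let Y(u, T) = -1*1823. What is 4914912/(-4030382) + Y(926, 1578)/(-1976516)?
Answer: -4853527410103/3983057254556 ≈ -1.2185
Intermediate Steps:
Y(u, T) = -1823
4914912/(-4030382) + Y(926, 1578)/(-1976516) = 4914912/(-4030382) - 1823/(-1976516) = 4914912*(-1/4030382) - 1823*(-1/1976516) = -2457456/2015191 + 1823/1976516 = -4853527410103/3983057254556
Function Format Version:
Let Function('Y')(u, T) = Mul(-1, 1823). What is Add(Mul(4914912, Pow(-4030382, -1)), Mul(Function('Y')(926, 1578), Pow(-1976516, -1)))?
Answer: Rational(-4853527410103, 3983057254556) ≈ -1.2185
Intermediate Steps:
Function('Y')(u, T) = -1823
Add(Mul(4914912, Pow(-4030382, -1)), Mul(Function('Y')(926, 1578), Pow(-1976516, -1))) = Add(Mul(4914912, Pow(-4030382, -1)), Mul(-1823, Pow(-1976516, -1))) = Add(Mul(4914912, Rational(-1, 4030382)), Mul(-1823, Rational(-1, 1976516))) = Add(Rational(-2457456, 2015191), Rational(1823, 1976516)) = Rational(-4853527410103, 3983057254556)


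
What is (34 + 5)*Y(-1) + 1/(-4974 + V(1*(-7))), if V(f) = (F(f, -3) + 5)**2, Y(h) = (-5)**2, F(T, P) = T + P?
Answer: 4825274/4949 ≈ 975.00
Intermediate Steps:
F(T, P) = P + T
Y(h) = 25
V(f) = (2 + f)**2 (V(f) = ((-3 + f) + 5)**2 = (2 + f)**2)
(34 + 5)*Y(-1) + 1/(-4974 + V(1*(-7))) = (34 + 5)*25 + 1/(-4974 + (2 + 1*(-7))**2) = 39*25 + 1/(-4974 + (2 - 7)**2) = 975 + 1/(-4974 + (-5)**2) = 975 + 1/(-4974 + 25) = 975 + 1/(-4949) = 975 - 1/4949 = 4825274/4949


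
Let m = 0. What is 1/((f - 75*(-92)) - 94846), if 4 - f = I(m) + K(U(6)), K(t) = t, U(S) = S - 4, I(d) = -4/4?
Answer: -1/87943 ≈ -1.1371e-5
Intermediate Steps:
I(d) = -1 (I(d) = -4*1/4 = -1)
U(S) = -4 + S
f = 3 (f = 4 - (-1 + (-4 + 6)) = 4 - (-1 + 2) = 4 - 1*1 = 4 - 1 = 3)
1/((f - 75*(-92)) - 94846) = 1/((3 - 75*(-92)) - 94846) = 1/((3 + 6900) - 94846) = 1/(6903 - 94846) = 1/(-87943) = -1/87943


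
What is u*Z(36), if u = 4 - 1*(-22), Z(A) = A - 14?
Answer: 572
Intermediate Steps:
Z(A) = -14 + A
u = 26 (u = 4 + 22 = 26)
u*Z(36) = 26*(-14 + 36) = 26*22 = 572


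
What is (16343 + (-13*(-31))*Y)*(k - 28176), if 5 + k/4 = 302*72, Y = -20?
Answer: 486874740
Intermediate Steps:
k = 86956 (k = -20 + 4*(302*72) = -20 + 4*21744 = -20 + 86976 = 86956)
(16343 + (-13*(-31))*Y)*(k - 28176) = (16343 - 13*(-31)*(-20))*(86956 - 28176) = (16343 + 403*(-20))*58780 = (16343 - 8060)*58780 = 8283*58780 = 486874740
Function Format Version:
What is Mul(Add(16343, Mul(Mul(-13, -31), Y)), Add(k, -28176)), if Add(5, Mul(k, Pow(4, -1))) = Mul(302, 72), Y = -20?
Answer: 486874740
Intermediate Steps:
k = 86956 (k = Add(-20, Mul(4, Mul(302, 72))) = Add(-20, Mul(4, 21744)) = Add(-20, 86976) = 86956)
Mul(Add(16343, Mul(Mul(-13, -31), Y)), Add(k, -28176)) = Mul(Add(16343, Mul(Mul(-13, -31), -20)), Add(86956, -28176)) = Mul(Add(16343, Mul(403, -20)), 58780) = Mul(Add(16343, -8060), 58780) = Mul(8283, 58780) = 486874740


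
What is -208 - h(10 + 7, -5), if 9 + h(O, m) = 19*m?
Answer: -104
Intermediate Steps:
h(O, m) = -9 + 19*m
-208 - h(10 + 7, -5) = -208 - (-9 + 19*(-5)) = -208 - (-9 - 95) = -208 - 1*(-104) = -208 + 104 = -104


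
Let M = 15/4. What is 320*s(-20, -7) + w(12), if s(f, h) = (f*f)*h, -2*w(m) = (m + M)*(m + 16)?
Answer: -1792441/2 ≈ -8.9622e+5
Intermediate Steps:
M = 15/4 (M = 15*(1/4) = 15/4 ≈ 3.7500)
w(m) = -(16 + m)*(15/4 + m)/2 (w(m) = -(m + 15/4)*(m + 16)/2 = -(15/4 + m)*(16 + m)/2 = -(16 + m)*(15/4 + m)/2)
s(f, h) = h*f**2 (s(f, h) = f**2*h = h*f**2)
320*s(-20, -7) + w(12) = 320*(-7*(-20)**2) + (-30 - 79/8*12 - 1/2*12**2) = 320*(-7*400) + (-30 - 237/2 - 1/2*144) = 320*(-2800) + (-30 - 237/2 - 72) = -896000 - 441/2 = -1792441/2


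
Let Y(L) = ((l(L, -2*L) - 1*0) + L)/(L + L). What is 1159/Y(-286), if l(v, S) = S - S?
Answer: 2318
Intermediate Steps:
l(v, S) = 0
Y(L) = ½ (Y(L) = ((0 - 1*0) + L)/(L + L) = ((0 + 0) + L)/((2*L)) = (0 + L)*(1/(2*L)) = L*(1/(2*L)) = ½)
1159/Y(-286) = 1159/(½) = 1159*2 = 2318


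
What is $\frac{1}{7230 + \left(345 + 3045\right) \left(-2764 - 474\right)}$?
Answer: $- \frac{1}{10969590} \approx -9.1161 \cdot 10^{-8}$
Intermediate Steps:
$\frac{1}{7230 + \left(345 + 3045\right) \left(-2764 - 474\right)} = \frac{1}{7230 + 3390 \left(-3238\right)} = \frac{1}{7230 - 10976820} = \frac{1}{-10969590} = - \frac{1}{10969590}$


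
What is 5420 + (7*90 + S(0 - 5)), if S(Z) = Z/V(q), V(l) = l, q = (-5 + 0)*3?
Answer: 18151/3 ≈ 6050.3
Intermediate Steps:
q = -15 (q = -5*3 = -15)
S(Z) = -Z/15 (S(Z) = Z/(-15) = Z*(-1/15) = -Z/15)
5420 + (7*90 + S(0 - 5)) = 5420 + (7*90 - (0 - 5)/15) = 5420 + (630 - 1/15*(-5)) = 5420 + (630 + 1/3) = 5420 + 1891/3 = 18151/3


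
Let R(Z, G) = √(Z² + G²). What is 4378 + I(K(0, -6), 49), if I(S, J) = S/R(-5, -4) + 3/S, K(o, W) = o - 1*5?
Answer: 21887/5 - 5*√41/41 ≈ 4376.6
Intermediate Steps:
R(Z, G) = √(G² + Z²)
K(o, W) = -5 + o (K(o, W) = o - 5 = -5 + o)
I(S, J) = 3/S + S*√41/41 (I(S, J) = S/(√((-4)² + (-5)²)) + 3/S = S/(√(16 + 25)) + 3/S = S/(√41) + 3/S = S*(√41/41) + 3/S = S*√41/41 + 3/S = 3/S + S*√41/41)
4378 + I(K(0, -6), 49) = 4378 + (3/(-5 + 0) + (-5 + 0)*√41/41) = 4378 + (3/(-5) + (1/41)*(-5)*√41) = 4378 + (3*(-⅕) - 5*√41/41) = 4378 + (-⅗ - 5*√41/41) = 21887/5 - 5*√41/41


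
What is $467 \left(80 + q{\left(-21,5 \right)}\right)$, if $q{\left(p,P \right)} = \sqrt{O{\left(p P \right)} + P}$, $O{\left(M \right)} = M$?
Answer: $37360 + 4670 i \approx 37360.0 + 4670.0 i$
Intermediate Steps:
$q{\left(p,P \right)} = \sqrt{P + P p}$ ($q{\left(p,P \right)} = \sqrt{p P + P} = \sqrt{P p + P} = \sqrt{P + P p}$)
$467 \left(80 + q{\left(-21,5 \right)}\right) = 467 \left(80 + \sqrt{5 \left(1 - 21\right)}\right) = 467 \left(80 + \sqrt{5 \left(-20\right)}\right) = 467 \left(80 + \sqrt{-100}\right) = 467 \left(80 + 10 i\right) = 37360 + 4670 i$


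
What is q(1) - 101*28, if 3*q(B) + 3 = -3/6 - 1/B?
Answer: -5659/2 ≈ -2829.5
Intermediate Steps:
q(B) = -7/6 - 1/(3*B) (q(B) = -1 + (-3/6 - 1/B)/3 = -1 + (-3*1/6 - 1/B)/3 = -1 + (-1/2 - 1/B)/3 = -1 + (-1/6 - 1/(3*B)) = -7/6 - 1/(3*B))
q(1) - 101*28 = (1/6)*(-2 - 7*1)/1 - 101*28 = (1/6)*1*(-2 - 7) - 2828 = (1/6)*1*(-9) - 2828 = -3/2 - 2828 = -5659/2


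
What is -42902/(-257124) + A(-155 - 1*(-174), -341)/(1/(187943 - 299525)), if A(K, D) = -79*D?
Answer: -386445479736425/128562 ≈ -3.0059e+9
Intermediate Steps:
-42902/(-257124) + A(-155 - 1*(-174), -341)/(1/(187943 - 299525)) = -42902/(-257124) + (-79*(-341))/(1/(187943 - 299525)) = -42902*(-1/257124) + 26939/(1/(-111582)) = 21451/128562 + 26939/(-1/111582) = 21451/128562 + 26939*(-111582) = 21451/128562 - 3005907498 = -386445479736425/128562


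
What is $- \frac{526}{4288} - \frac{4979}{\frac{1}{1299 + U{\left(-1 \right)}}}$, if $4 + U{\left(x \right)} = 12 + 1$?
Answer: $- \frac{13962868871}{2144} \approx -6.5125 \cdot 10^{6}$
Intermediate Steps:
$U{\left(x \right)} = 9$ ($U{\left(x \right)} = -4 + \left(12 + 1\right) = -4 + 13 = 9$)
$- \frac{526}{4288} - \frac{4979}{\frac{1}{1299 + U{\left(-1 \right)}}} = - \frac{526}{4288} - \frac{4979}{\frac{1}{1299 + 9}} = \left(-526\right) \frac{1}{4288} - \frac{4979}{\frac{1}{1308}} = - \frac{263}{2144} - 4979 \frac{1}{\frac{1}{1308}} = - \frac{263}{2144} - 6512532 = - \frac{13962868871}{2144}$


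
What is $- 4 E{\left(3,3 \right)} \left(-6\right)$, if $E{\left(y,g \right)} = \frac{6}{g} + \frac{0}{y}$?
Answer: $48$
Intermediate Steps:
$E{\left(y,g \right)} = \frac{6}{g}$ ($E{\left(y,g \right)} = \frac{6}{g} + 0 = \frac{6}{g}$)
$- 4 E{\left(3,3 \right)} \left(-6\right) = - 4 \cdot \frac{6}{3} \left(-6\right) = - 4 \cdot 6 \cdot \frac{1}{3} \left(-6\right) = \left(-4\right) 2 \left(-6\right) = \left(-8\right) \left(-6\right) = 48$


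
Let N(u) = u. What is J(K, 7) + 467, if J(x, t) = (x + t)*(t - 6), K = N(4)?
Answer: 478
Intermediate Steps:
K = 4
J(x, t) = (-6 + t)*(t + x) (J(x, t) = (t + x)*(-6 + t) = (-6 + t)*(t + x))
J(K, 7) + 467 = (7² - 6*7 - 6*4 + 7*4) + 467 = (49 - 42 - 24 + 28) + 467 = 11 + 467 = 478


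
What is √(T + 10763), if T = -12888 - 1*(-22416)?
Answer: √20291 ≈ 142.45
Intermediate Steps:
T = 9528 (T = -12888 + 22416 = 9528)
√(T + 10763) = √(9528 + 10763) = √20291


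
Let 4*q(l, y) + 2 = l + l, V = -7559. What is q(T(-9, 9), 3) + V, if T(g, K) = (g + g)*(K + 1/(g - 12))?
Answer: -106961/14 ≈ -7640.1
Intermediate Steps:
T(g, K) = 2*g*(K + 1/(-12 + g)) (T(g, K) = (2*g)*(K + 1/(-12 + g)) = 2*g*(K + 1/(-12 + g)))
q(l, y) = -½ + l/2 (q(l, y) = -½ + (l + l)/4 = -½ + (2*l)/4 = -½ + l/2)
q(T(-9, 9), 3) + V = (-½ + (2*(-9)*(1 - 12*9 + 9*(-9))/(-12 - 9))/2) - 7559 = (-½ + (2*(-9)*(1 - 108 - 81)/(-21))/2) - 7559 = (-½ + (2*(-9)*(-1/21)*(-188))/2) - 7559 = (-½ + (½)*(-1128/7)) - 7559 = (-½ - 564/7) - 7559 = -1135/14 - 7559 = -106961/14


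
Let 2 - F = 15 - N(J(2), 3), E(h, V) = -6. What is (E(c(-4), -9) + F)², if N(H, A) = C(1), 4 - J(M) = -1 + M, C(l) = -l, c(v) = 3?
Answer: 400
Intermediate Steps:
J(M) = 5 - M (J(M) = 4 - (-1 + M) = 4 + (1 - M) = 5 - M)
N(H, A) = -1 (N(H, A) = -1*1 = -1)
F = -14 (F = 2 - (15 - 1*(-1)) = 2 - (15 + 1) = 2 - 1*16 = 2 - 16 = -14)
(E(c(-4), -9) + F)² = (-6 - 14)² = (-20)² = 400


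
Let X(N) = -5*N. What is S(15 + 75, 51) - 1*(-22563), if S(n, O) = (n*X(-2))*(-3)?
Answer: 19863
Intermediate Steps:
S(n, O) = -30*n (S(n, O) = (n*(-5*(-2)))*(-3) = (n*10)*(-3) = (10*n)*(-3) = -30*n)
S(15 + 75, 51) - 1*(-22563) = -30*(15 + 75) - 1*(-22563) = -30*90 + 22563 = -2700 + 22563 = 19863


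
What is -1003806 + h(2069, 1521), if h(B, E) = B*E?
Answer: 2143143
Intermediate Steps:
-1003806 + h(2069, 1521) = -1003806 + 2069*1521 = -1003806 + 3146949 = 2143143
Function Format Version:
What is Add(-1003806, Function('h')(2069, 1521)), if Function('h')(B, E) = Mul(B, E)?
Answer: 2143143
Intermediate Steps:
Add(-1003806, Function('h')(2069, 1521)) = Add(-1003806, Mul(2069, 1521)) = Add(-1003806, 3146949) = 2143143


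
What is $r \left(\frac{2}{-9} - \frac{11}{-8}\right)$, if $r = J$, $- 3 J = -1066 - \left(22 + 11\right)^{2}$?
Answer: $\frac{178865}{216} \approx 828.08$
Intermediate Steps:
$J = \frac{2155}{3}$ ($J = - \frac{-1066 - \left(22 + 11\right)^{2}}{3} = - \frac{-1066 - 33^{2}}{3} = - \frac{-1066 - 1089}{3} = \left(- \frac{1}{3}\right) \left(-2155\right) = \frac{2155}{3} \approx 718.33$)
$r = \frac{2155}{3} \approx 718.33$
$r \left(\frac{2}{-9} - \frac{11}{-8}\right) = \frac{2155 \left(\frac{2}{-9} - \frac{11}{-8}\right)}{3} = \frac{2155 \left(2 \left(- \frac{1}{9}\right) - - \frac{11}{8}\right)}{3} = \frac{2155 \left(- \frac{2}{9} + \frac{11}{8}\right)}{3} = \frac{2155}{3} \cdot \frac{83}{72} = \frac{178865}{216}$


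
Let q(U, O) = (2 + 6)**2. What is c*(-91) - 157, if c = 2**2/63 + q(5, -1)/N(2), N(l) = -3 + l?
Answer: 50951/9 ≈ 5661.2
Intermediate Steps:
q(U, O) = 64 (q(U, O) = 8**2 = 64)
c = -4028/63 (c = 2**2/63 + 64/(-3 + 2) = 4*(1/63) + 64/(-1) = 4/63 + 64*(-1) = 4/63 - 64 = -4028/63 ≈ -63.937)
c*(-91) - 157 = -4028/63*(-91) - 157 = 52364/9 - 157 = 50951/9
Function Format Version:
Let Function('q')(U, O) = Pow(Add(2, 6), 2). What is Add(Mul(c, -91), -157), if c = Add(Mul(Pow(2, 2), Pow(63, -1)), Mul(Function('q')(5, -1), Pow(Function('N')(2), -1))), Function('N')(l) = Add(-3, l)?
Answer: Rational(50951, 9) ≈ 5661.2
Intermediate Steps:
Function('q')(U, O) = 64 (Function('q')(U, O) = Pow(8, 2) = 64)
c = Rational(-4028, 63) (c = Add(Mul(Pow(2, 2), Pow(63, -1)), Mul(64, Pow(Add(-3, 2), -1))) = Add(Mul(4, Rational(1, 63)), Mul(64, Pow(-1, -1))) = Add(Rational(4, 63), Mul(64, -1)) = Add(Rational(4, 63), -64) = Rational(-4028, 63) ≈ -63.937)
Add(Mul(c, -91), -157) = Add(Mul(Rational(-4028, 63), -91), -157) = Add(Rational(52364, 9), -157) = Rational(50951, 9)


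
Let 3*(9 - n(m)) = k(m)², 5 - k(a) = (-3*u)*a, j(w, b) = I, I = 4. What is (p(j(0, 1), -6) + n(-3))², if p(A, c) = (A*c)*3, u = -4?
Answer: 3496900/9 ≈ 3.8854e+5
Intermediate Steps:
j(w, b) = 4
p(A, c) = 3*A*c
k(a) = 5 - 12*a (k(a) = 5 - (-3*(-4))*a = 5 - 12*a)
n(m) = 9 - (5 - 12*m)²/3
(p(j(0, 1), -6) + n(-3))² = (3*4*(-6) + (9 - (-5 + 12*(-3))²/3))² = (-72 + (9 - (-5 - 36)²/3))² = (-72 + (9 - ⅓*(-41)²))² = (-72 + (9 - ⅓*1681))² = (-72 + (9 - 1681/3))² = (-72 - 1654/3)² = (-1870/3)² = 3496900/9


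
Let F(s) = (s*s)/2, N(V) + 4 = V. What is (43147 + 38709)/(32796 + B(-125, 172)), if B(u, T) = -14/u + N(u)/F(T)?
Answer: 3519808000/1410232441 ≈ 2.4959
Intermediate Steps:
N(V) = -4 + V
F(s) = s**2/2 (F(s) = s**2*(1/2) = s**2/2)
B(u, T) = -14/u + 2*(-4 + u)/T**2 (B(u, T) = -14/u + (-4 + u)/((T**2/2)) = -14/u + (-4 + u)*(2/T**2) = -14/u + 2*(-4 + u)/T**2)
(43147 + 38709)/(32796 + B(-125, 172)) = (43147 + 38709)/(32796 + (-14/(-125) - 8/172**2 + 2*(-125)/172**2)) = 81856/(32796 + (-14*(-1/125) - 8*1/29584 + 2*(-125)*(1/29584))) = 81856/(32796 + (14/125 - 1/3698 - 125/14792)) = 81856/(32796 + 4441/43000) = 81856/(1410232441/43000) = 81856*(43000/1410232441) = 3519808000/1410232441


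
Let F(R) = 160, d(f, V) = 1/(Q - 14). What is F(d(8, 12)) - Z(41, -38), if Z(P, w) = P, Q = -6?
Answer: 119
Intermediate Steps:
d(f, V) = -1/20 (d(f, V) = 1/(-6 - 14) = 1/(-20) = -1/20)
F(d(8, 12)) - Z(41, -38) = 160 - 1*41 = 160 - 41 = 119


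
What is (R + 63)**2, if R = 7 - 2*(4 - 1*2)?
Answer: 4356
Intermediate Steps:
R = 3 (R = 7 - 2*(4 - 2) = 7 - 2*2 = 7 - 4 = 3)
(R + 63)**2 = (3 + 63)**2 = 66**2 = 4356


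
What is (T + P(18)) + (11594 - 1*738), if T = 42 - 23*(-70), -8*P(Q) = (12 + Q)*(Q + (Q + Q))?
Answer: 24611/2 ≈ 12306.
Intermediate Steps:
P(Q) = -3*Q*(12 + Q)/8 (P(Q) = -(12 + Q)*(Q + (Q + Q))/8 = -(12 + Q)*(Q + 2*Q)/8 = -(12 + Q)*3*Q/8 = -3*Q*(12 + Q)/8)
T = 1652 (T = 42 + 1610 = 1652)
(T + P(18)) + (11594 - 1*738) = (1652 - 3/8*18*(12 + 18)) + (11594 - 1*738) = (1652 - 3/8*18*30) + (11594 - 738) = (1652 - 405/2) + 10856 = 2899/2 + 10856 = 24611/2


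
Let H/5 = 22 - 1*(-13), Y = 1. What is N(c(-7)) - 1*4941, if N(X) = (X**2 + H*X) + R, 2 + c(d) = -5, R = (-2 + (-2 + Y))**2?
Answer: -6108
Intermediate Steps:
R = 9 (R = (-2 + (-2 + 1))**2 = (-2 - 1)**2 = (-3)**2 = 9)
H = 175 (H = 5*(22 - 1*(-13)) = 5*(22 + 13) = 5*35 = 175)
c(d) = -7 (c(d) = -2 - 5 = -7)
N(X) = 9 + X**2 + 175*X (N(X) = (X**2 + 175*X) + 9 = 9 + X**2 + 175*X)
N(c(-7)) - 1*4941 = (9 + (-7)**2 + 175*(-7)) - 1*4941 = (9 + 49 - 1225) - 4941 = -1167 - 4941 = -6108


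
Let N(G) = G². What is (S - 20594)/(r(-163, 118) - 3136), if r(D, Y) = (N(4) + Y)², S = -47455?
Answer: -22683/4940 ≈ -4.5917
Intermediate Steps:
r(D, Y) = (16 + Y)² (r(D, Y) = (4² + Y)² = (16 + Y)²)
(S - 20594)/(r(-163, 118) - 3136) = (-47455 - 20594)/((16 + 118)² - 3136) = -68049/(134² - 3136) = -68049/(17956 - 3136) = -68049/14820 = -68049*1/14820 = -22683/4940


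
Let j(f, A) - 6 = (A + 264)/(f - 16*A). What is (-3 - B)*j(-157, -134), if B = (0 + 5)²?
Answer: -337456/1987 ≈ -169.83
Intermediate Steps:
B = 25 (B = 5² = 25)
j(f, A) = 6 + (264 + A)/(f - 16*A) (j(f, A) = 6 + (A + 264)/(f - 16*A) = 6 + (264 + A)/(f - 16*A))
(-3 - B)*j(-157, -134) = (-3 - 1*25)*((-264 - 6*(-157) + 95*(-134))/(-1*(-157) + 16*(-134))) = (-3 - 25)*((-264 + 942 - 12730)/(157 - 2144)) = -28*(-12052)/(-1987) = -(-28)*(-12052)/1987 = -28*12052/1987 = -337456/1987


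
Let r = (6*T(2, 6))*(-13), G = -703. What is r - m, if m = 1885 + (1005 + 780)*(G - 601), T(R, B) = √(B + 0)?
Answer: 2325755 - 78*√6 ≈ 2.3256e+6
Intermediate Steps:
T(R, B) = √B
r = -78*√6 (r = (6*√6)*(-13) = -78*√6 ≈ -191.06)
m = -2325755 (m = 1885 + (1005 + 780)*(-703 - 601) = 1885 + 1785*(-1304) = 1885 - 2327640 = -2325755)
r - m = -78*√6 - 1*(-2325755) = -78*√6 + 2325755 = 2325755 - 78*√6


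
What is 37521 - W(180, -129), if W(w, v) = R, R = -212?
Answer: 37733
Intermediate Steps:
W(w, v) = -212
37521 - W(180, -129) = 37521 - 1*(-212) = 37521 + 212 = 37733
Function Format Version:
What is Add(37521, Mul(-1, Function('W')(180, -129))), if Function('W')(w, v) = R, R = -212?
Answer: 37733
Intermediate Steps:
Function('W')(w, v) = -212
Add(37521, Mul(-1, Function('W')(180, -129))) = Add(37521, Mul(-1, -212)) = Add(37521, 212) = 37733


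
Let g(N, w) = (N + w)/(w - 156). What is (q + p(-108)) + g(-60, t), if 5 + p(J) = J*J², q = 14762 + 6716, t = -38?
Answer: -120109134/97 ≈ -1.2382e+6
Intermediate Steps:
g(N, w) = (N + w)/(-156 + w)
q = 21478
p(J) = -5 + J³ (p(J) = -5 + J*J² = -5 + J³)
(q + p(-108)) + g(-60, t) = (21478 + (-5 + (-108)³)) + (-60 - 38)/(-156 - 38) = (21478 + (-5 - 1259712)) - 98/(-194) = (21478 - 1259717) - 1/194*(-98) = -1238239 + 49/97 = -120109134/97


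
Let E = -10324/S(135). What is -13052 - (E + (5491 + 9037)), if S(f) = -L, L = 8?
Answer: -57741/2 ≈ -28871.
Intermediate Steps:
S(f) = -8 (S(f) = -1*8 = -8)
E = 2581/2 (E = -10324/(-8) = -10324*(-⅛) = 2581/2 ≈ 1290.5)
-13052 - (E + (5491 + 9037)) = -13052 - (2581/2 + (5491 + 9037)) = -13052 - (2581/2 + 14528) = -13052 - 1*31637/2 = -13052 - 31637/2 = -57741/2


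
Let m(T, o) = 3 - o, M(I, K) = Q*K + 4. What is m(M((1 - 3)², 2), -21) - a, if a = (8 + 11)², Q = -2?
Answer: -337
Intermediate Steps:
M(I, K) = 4 - 2*K (M(I, K) = -2*K + 4 = 4 - 2*K)
a = 361 (a = 19² = 361)
m(M((1 - 3)², 2), -21) - a = (3 - 1*(-21)) - 1*361 = (3 + 21) - 361 = 24 - 361 = -337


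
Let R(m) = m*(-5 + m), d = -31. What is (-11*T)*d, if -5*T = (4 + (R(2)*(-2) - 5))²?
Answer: -41261/5 ≈ -8252.2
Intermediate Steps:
T = -121/5 (T = -(4 + ((2*(-5 + 2))*(-2) - 5))²/5 = -(4 + ((2*(-3))*(-2) - 5))²/5 = -(4 + (-6*(-2) - 5))²/5 = -(4 + (12 - 5))²/5 = -(4 + 7)²/5 = -⅕*11² = -⅕*121 = -121/5 ≈ -24.200)
(-11*T)*d = -11*(-121/5)*(-31) = (1331/5)*(-31) = -41261/5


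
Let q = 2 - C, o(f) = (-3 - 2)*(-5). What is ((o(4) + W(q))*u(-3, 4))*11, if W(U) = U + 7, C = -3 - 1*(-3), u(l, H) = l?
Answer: -1122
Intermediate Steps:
o(f) = 25 (o(f) = -5*(-5) = 25)
C = 0 (C = -3 + 3 = 0)
q = 2 (q = 2 - 1*0 = 2 + 0 = 2)
W(U) = 7 + U
((o(4) + W(q))*u(-3, 4))*11 = ((25 + (7 + 2))*(-3))*11 = ((25 + 9)*(-3))*11 = (34*(-3))*11 = -102*11 = -1122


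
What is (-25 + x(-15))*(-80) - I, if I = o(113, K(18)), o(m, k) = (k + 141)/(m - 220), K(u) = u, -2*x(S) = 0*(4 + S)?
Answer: 214159/107 ≈ 2001.5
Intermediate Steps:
x(S) = 0 (x(S) = -0*(4 + S) = -½*0 = 0)
o(m, k) = (141 + k)/(-220 + m)
I = -159/107 (I = (141 + 18)/(-220 + 113) = 159/(-107) = -1/107*159 = -159/107 ≈ -1.4860)
(-25 + x(-15))*(-80) - I = (-25 + 0)*(-80) - 1*(-159/107) = -25*(-80) + 159/107 = 2000 + 159/107 = 214159/107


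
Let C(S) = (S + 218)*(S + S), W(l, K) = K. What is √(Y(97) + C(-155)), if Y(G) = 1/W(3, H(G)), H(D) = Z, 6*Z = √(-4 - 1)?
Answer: √(-488250 - 30*I*√5)/5 ≈ 0.0096003 - 139.75*I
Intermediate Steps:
Z = I*√5/6 (Z = √(-4 - 1)/6 = √(-5)/6 = (I*√5)/6 = I*√5/6 ≈ 0.37268*I)
H(D) = I*√5/6
Y(G) = -6*I*√5/5 (Y(G) = 1/(I*√5/6) = -6*I*√5/5)
C(S) = 2*S*(218 + S) (C(S) = (218 + S)*(2*S) = 2*S*(218 + S))
√(Y(97) + C(-155)) = √(-6*I*√5/5 + 2*(-155)*(218 - 155)) = √(-6*I*√5/5 + 2*(-155)*63) = √(-6*I*√5/5 - 19530) = √(-19530 - 6*I*√5/5)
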